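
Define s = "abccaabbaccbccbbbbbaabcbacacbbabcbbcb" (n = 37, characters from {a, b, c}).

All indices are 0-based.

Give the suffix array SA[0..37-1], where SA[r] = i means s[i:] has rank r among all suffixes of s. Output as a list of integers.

[4, 19, 5, 20, 30, 0, 24, 26, 8, 36, 18, 29, 23, 7, 17, 28, 6, 16, 15, 14, 33, 34, 21, 31, 1, 11, 3, 25, 35, 22, 27, 13, 32, 10, 2, 12, 9]

rank | idx | suffix
   0 |   4 | aabbaccbccbbbbbaabcbacacbbabcbbcb
   1 |  19 | aabcbacacbbabcbbcb
   2 |   5 | abbaccbccbbbbbaabcbacacbbabcbbcb
   3 |  20 | abcbacacbbabcbbcb
   4 |  30 | abcbbcb
   5 |   0 | abccaabbaccbccbbbbbaabcbacacbbabcbbcb
   6 |  24 | acacbbabcbbcb
   7 |  26 | acbbabcbbcb
   8 |   8 | accbccbbbbbaabcbacacbbabcbbcb
   9 |  36 | b
  10 |  18 | baabcbacacbbabcbbcb
  11 |  29 | babcbbcb
  12 |  23 | bacacbbabcbbcb
  13 |   7 | baccbccbbbbbaabcbacacbbabcbbcb
  14 |  17 | bbaabcbacacbbabcbbcb
  15 |  28 | bbabcbbcb
  16 |   6 | bbaccbccbbbbbaabcbacacbbabcbbcb
  17 |  16 | bbbaabcbacacbbabcbbcb
  18 |  15 | bbbbaabcbacacbbabcbbcb
  19 |  14 | bbbbbaabcbacacbbabcbbcb
  20 |  33 | bbcb
  21 |  34 | bcb
  22 |  21 | bcbacacbbabcbbcb
  23 |  31 | bcbbcb
  24 |   1 | bccaabbaccbccbbbbbaabcbacacbbabcbbcb
  25 |  11 | bccbbbbbaabcbacacbbabcbbcb
  26 |   3 | caabbaccbccbbbbbaabcbacacbbabcbbcb
  27 |  25 | cacbbabcbbcb
  28 |  35 | cb
  29 |  22 | cbacacbbabcbbcb
  30 |  27 | cbbabcbbcb
  31 |  13 | cbbbbbaabcbacacbbabcbbcb
  32 |  32 | cbbcb
  33 |  10 | cbccbbbbbaabcbacacbbabcbbcb
  34 |   2 | ccaabbaccbccbbbbbaabcbacacbbabcbbcb
  35 |  12 | ccbbbbbaabcbacacbbabcbbcb
  36 |   9 | ccbccbbbbbaabcbacacbbabcbbcb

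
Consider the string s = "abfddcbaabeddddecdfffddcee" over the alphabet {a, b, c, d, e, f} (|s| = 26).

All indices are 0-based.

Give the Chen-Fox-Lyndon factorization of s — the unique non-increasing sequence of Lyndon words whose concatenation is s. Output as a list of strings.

["abfddcb", "aabeddddecdfffddcee"]

emit factor 1: 'abfddcb' (i=0, period=7)
emit factor 2: 'aabeddddecdfffddcee' (i=7, period=19)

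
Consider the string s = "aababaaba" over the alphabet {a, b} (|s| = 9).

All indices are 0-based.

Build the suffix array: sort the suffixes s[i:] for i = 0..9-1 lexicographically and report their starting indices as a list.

[8, 5, 0, 6, 3, 1, 7, 4, 2]

rank | idx | suffix
   0 |   8 | a
   1 |   5 | aaba
   2 |   0 | aababaaba
   3 |   6 | aba
   4 |   3 | abaaba
   5 |   1 | ababaaba
   6 |   7 | ba
   7 |   4 | baaba
   8 |   2 | babaaba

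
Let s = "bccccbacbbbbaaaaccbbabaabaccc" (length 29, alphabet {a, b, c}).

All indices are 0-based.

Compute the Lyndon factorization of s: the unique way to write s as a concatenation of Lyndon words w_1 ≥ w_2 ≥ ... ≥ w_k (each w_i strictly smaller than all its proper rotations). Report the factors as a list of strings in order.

emit factor 1: 'bcccc' (i=0, period=5)
emit factor 2: 'b' (i=5, period=1)
emit factor 3: 'acbbbb' (i=6, period=6)
emit factor 4: 'aaaaccbbabaabaccc' (i=12, period=17)

["bcccc", "b", "acbbbb", "aaaaccbbabaabaccc"]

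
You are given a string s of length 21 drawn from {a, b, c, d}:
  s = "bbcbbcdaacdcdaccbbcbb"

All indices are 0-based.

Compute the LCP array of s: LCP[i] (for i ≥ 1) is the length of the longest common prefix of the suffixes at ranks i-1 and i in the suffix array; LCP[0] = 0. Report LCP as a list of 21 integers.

rank→(start, suffix):
  0 → (7, 'aacdcdaccbbcbb')
  1 → (13, 'accbbcbb')
  2 → (8, 'acdcdaccbbcbb')
  3 → (20, 'b')
  4 → (19, 'bb')
  5 → (16, 'bbcbb')
  6 → (0, 'bbcbbcdaacdcdaccbbcbb')
  7 → (3, 'bbcdaacdcdaccbbcbb')
  8 → (17, 'bcbb')
  9 → (1, 'bcbbcdaacdcdaccbbcbb')
  10 → (4, 'bcdaacdcdaccbbcbb')
  11 → (18, 'cbb')
  12 → (15, 'cbbcbb')
  13 → (2, 'cbbcdaacdcdaccbbcbb')
  14 → (14, 'ccbbcbb')
  15 → (5, 'cdaacdcdaccbbcbb')
  16 → (11, 'cdaccbbcbb')
  17 → (9, 'cdcdaccbbcbb')
  18 → (6, 'daacdcdaccbbcbb')
  19 → (12, 'daccbbcbb')
  20 → (10, 'dcdaccbbcbb')

SA = [7, 13, 8, 20, 19, 16, 0, 3, 17, 1, 4, 18, 15, 2, 14, 5, 11, 9, 6, 12, 10]
i: (SA[i-1],SA[i]) lcp shared
  1: (7,13) 1 'a'
  2: (13,8) 2 'ac'
  3: (8,20) 0 ''
  4: (20,19) 1 'b'
  5: (19,16) 2 'bb'
  6: (16,0) 5 'bbcbb'
  7: (0,3) 3 'bbc'
  8: (3,17) 1 'b'
  9: (17,1) 4 'bcbb'
  10: (1,4) 2 'bc'
  11: (4,18) 0 ''
  12: (18,15) 3 'cbb'
  13: (15,2) 4 'cbbc'
  14: (2,14) 1 'c'
  15: (14,5) 1 'c'
  16: (5,11) 3 'cda'
  17: (11,9) 2 'cd'
  18: (9,6) 0 ''
  19: (6,12) 2 'da'
  20: (12,10) 1 'd'

[0, 1, 2, 0, 1, 2, 5, 3, 1, 4, 2, 0, 3, 4, 1, 1, 3, 2, 0, 2, 1]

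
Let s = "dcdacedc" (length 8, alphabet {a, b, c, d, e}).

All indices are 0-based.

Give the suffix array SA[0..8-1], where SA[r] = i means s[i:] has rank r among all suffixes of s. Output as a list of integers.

[3, 7, 1, 4, 2, 6, 0, 5]

rank | idx | suffix
   0 |   3 | acedc
   1 |   7 | c
   2 |   1 | cdacedc
   3 |   4 | cedc
   4 |   2 | dacedc
   5 |   6 | dc
   6 |   0 | dcdacedc
   7 |   5 | edc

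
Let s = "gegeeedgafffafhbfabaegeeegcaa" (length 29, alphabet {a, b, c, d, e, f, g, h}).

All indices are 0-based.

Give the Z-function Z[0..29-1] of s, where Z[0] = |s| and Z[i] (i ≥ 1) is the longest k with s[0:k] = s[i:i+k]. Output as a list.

[29, 0, 2, 0, 0, 0, 0, 1, 0, 0, 0, 0, 0, 0, 0, 0, 0, 0, 0, 0, 0, 2, 0, 0, 0, 1, 0, 0, 0]

Z[0]=29
i=1: outside box; Z[1]=0
i=2: outside box; Z[2]=2 grow→box=[2,4)
i=3: min(r-i=1, Z[1]=0)=0; Z[3]=0
i=4: outside box; Z[4]=0
i=5: outside box; Z[5]=0
i=6: outside box; Z[6]=0
i=7: outside box; Z[7]=1 grow→box=[7,8)
i=8: outside box; Z[8]=0
i=9: outside box; Z[9]=0
i=10: outside box; Z[10]=0
i=11: outside box; Z[11]=0
i=12: outside box; Z[12]=0
i=13: outside box; Z[13]=0
i=14: outside box; Z[14]=0
i=15: outside box; Z[15]=0
i=16: outside box; Z[16]=0
i=17: outside box; Z[17]=0
i=18: outside box; Z[18]=0
i=19: outside box; Z[19]=0
i=20: outside box; Z[20]=0
i=21: outside box; Z[21]=2 grow→box=[21,23)
i=22: min(r-i=1, Z[1]=0)=0; Z[22]=0
i=23: outside box; Z[23]=0
i=24: outside box; Z[24]=0
i=25: outside box; Z[25]=1 grow→box=[25,26)
i=26: outside box; Z[26]=0
i=27: outside box; Z[27]=0
i=28: outside box; Z[28]=0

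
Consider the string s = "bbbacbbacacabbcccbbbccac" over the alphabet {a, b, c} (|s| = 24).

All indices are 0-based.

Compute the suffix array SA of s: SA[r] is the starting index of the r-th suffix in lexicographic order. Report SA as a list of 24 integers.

[11, 22, 9, 7, 3, 6, 2, 5, 1, 0, 17, 18, 12, 19, 13, 23, 10, 21, 8, 4, 16, 20, 15, 14]

rank→(start, suffix):
  0 → (11, 'abbcccbbbccac')
  1 → (22, 'ac')
  2 → (9, 'acabbcccbbbccac')
  3 → (7, 'acacabbcccbbbccac')
  4 → (3, 'acbbacacabbcccbbbccac')
  5 → (6, 'bacacabbcccbbbccac')
  6 → (2, 'bacbbacacabbcccbbbccac')
  7 → (5, 'bbacacabbcccbbbccac')
  8 → (1, 'bbacbbacacabbcccbbbccac')
  9 → (0, 'bbbacbbacacabbcccbbbccac')
  10 → (17, 'bbbccac')
  11 → (18, 'bbccac')
  12 → (12, 'bbcccbbbccac')
  13 → (19, 'bccac')
  14 → (13, 'bcccbbbccac')
  15 → (23, 'c')
  16 → (10, 'cabbcccbbbccac')
  17 → (21, 'cac')
  18 → (8, 'cacabbcccbbbccac')
  19 → (4, 'cbbacacabbcccbbbccac')
  20 → (16, 'cbbbccac')
  21 → (20, 'ccac')
  22 → (15, 'ccbbbccac')
  23 → (14, 'cccbbbccac')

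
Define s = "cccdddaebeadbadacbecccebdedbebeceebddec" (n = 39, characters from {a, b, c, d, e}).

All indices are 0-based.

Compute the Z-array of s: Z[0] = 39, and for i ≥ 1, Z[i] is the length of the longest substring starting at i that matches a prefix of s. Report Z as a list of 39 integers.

Z[0]=39
i=1: fresh scan; Z[1]=2 extend→box=[1,3)
i=2: min(r-i=1, Z[1]=2)=1; Z[2]=1
i=3: fresh scan; Z[3]=0
i=4: fresh scan; Z[4]=0
i=5: fresh scan; Z[5]=0
i=6: fresh scan; Z[6]=0
i=7: fresh scan; Z[7]=0
i=8: fresh scan; Z[8]=0
i=9: fresh scan; Z[9]=0
i=10: fresh scan; Z[10]=0
i=11: fresh scan; Z[11]=0
i=12: fresh scan; Z[12]=0
i=13: fresh scan; Z[13]=0
i=14: fresh scan; Z[14]=0
i=15: fresh scan; Z[15]=0
i=16: fresh scan; Z[16]=1 extend→box=[16,17)
i=17: fresh scan; Z[17]=0
i=18: fresh scan; Z[18]=0
i=19: fresh scan; Z[19]=3 extend→box=[19,22)
i=20: min(r-i=2, Z[1]=2)=2; Z[20]=2
i=21: min(r-i=1, Z[2]=1)=1; Z[21]=1
i=22: fresh scan; Z[22]=0
i=23: fresh scan; Z[23]=0
i=24: fresh scan; Z[24]=0
i=25: fresh scan; Z[25]=0
i=26: fresh scan; Z[26]=0
i=27: fresh scan; Z[27]=0
i=28: fresh scan; Z[28]=0
i=29: fresh scan; Z[29]=0
i=30: fresh scan; Z[30]=0
i=31: fresh scan; Z[31]=1 extend→box=[31,32)
i=32: fresh scan; Z[32]=0
i=33: fresh scan; Z[33]=0
i=34: fresh scan; Z[34]=0
i=35: fresh scan; Z[35]=0
i=36: fresh scan; Z[36]=0
i=37: fresh scan; Z[37]=0
i=38: fresh scan; Z[38]=1 extend→box=[38,39)

[39, 2, 1, 0, 0, 0, 0, 0, 0, 0, 0, 0, 0, 0, 0, 0, 1, 0, 0, 3, 2, 1, 0, 0, 0, 0, 0, 0, 0, 0, 0, 1, 0, 0, 0, 0, 0, 0, 1]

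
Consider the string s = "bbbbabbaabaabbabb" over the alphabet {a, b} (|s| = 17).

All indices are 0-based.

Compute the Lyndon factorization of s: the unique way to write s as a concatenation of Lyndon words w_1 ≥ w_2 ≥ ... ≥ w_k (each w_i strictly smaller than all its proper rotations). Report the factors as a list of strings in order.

["b", "b", "b", "b", "abb", "aabaabbabb"]

emit factor 1: 'b' (i=0, period=1)
emit factor 2: 'b' (i=1, period=1)
emit factor 3: 'b' (i=2, period=1)
emit factor 4: 'b' (i=3, period=1)
emit factor 5: 'abb' (i=4, period=3)
emit factor 6: 'aabaabbabb' (i=7, period=10)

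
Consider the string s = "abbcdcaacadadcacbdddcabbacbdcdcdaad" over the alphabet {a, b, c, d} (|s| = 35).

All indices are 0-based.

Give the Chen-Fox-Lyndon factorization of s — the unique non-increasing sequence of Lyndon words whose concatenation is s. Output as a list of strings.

["abbcdc", "aacadadcacbdddcabbacbdcdcdaad"]

emit factor 1: 'abbcdc' (i=0, period=6)
emit factor 2: 'aacadadcacbdddcabbacbdcdcdaad' (i=6, period=29)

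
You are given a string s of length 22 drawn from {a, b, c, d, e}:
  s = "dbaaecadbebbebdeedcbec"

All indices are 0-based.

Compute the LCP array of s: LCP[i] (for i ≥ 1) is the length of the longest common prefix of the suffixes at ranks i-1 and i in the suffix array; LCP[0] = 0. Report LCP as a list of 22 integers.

rank | idx | suffix
   0 |   2 | aaecadbebbebdeedcbec
   1 |   6 | adbebbebdeedcbec
   2 |   3 | aecadbebbebdeedcbec
   3 |   1 | baaecadbebbebdeedcbec
   4 |  10 | bbebdeedcbec
   5 |  13 | bdeedcbec
   6 |   8 | bebbebdeedcbec
   7 |  11 | bebdeedcbec
   8 |  19 | bec
   9 |  21 | c
  10 |   5 | cadbebbebdeedcbec
  11 |  18 | cbec
  12 |   0 | dbaaecadbebbebdeedcbec
  13 |   7 | dbebbebdeedcbec
  14 |  17 | dcbec
  15 |  14 | deedcbec
  16 |   9 | ebbebdeedcbec
  17 |  12 | ebdeedcbec
  18 |  20 | ec
  19 |   4 | ecadbebbebdeedcbec
  20 |  16 | edcbec
  21 |  15 | eedcbec

SA = [2, 6, 3, 1, 10, 13, 8, 11, 19, 21, 5, 18, 0, 7, 17, 14, 9, 12, 20, 4, 16, 15]
[i] adj suffixes → lcp
  [1] 2/6 → 1 ('a')
  [2] 6/3 → 1 ('a')
  [3] 3/1 → 0 ('')
  [4] 1/10 → 1 ('b')
  [5] 10/13 → 1 ('b')
  [6] 13/8 → 1 ('b')
  [7] 8/11 → 3 ('beb')
  [8] 11/19 → 2 ('be')
  [9] 19/21 → 0 ('')
  [10] 21/5 → 1 ('c')
  [11] 5/18 → 1 ('c')
  [12] 18/0 → 0 ('')
  [13] 0/7 → 2 ('db')
  [14] 7/17 → 1 ('d')
  [15] 17/14 → 1 ('d')
  [16] 14/9 → 0 ('')
  [17] 9/12 → 2 ('eb')
  [18] 12/20 → 1 ('e')
  [19] 20/4 → 2 ('ec')
  [20] 4/16 → 1 ('e')
  [21] 16/15 → 1 ('e')

[0, 1, 1, 0, 1, 1, 1, 3, 2, 0, 1, 1, 0, 2, 1, 1, 0, 2, 1, 2, 1, 1]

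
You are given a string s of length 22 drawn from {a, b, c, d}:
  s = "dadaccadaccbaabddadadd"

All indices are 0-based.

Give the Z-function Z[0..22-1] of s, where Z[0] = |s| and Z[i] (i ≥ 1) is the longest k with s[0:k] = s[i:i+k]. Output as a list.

Z[0]=22
i=1: i≥r, start 0; Z[1]=0
i=2: i≥r, start 0; Z[2]=2 scan→box=[2,4)
i=3: min(r-i=1, Z[1]=0)=0; Z[3]=0
i=4: i≥r, start 0; Z[4]=0
i=5: i≥r, start 0; Z[5]=0
i=6: i≥r, start 0; Z[6]=0
i=7: i≥r, start 0; Z[7]=2 scan→box=[7,9)
i=8: min(r-i=1, Z[1]=0)=0; Z[8]=0
i=9: i≥r, start 0; Z[9]=0
i=10: i≥r, start 0; Z[10]=0
i=11: i≥r, start 0; Z[11]=0
i=12: i≥r, start 0; Z[12]=0
i=13: i≥r, start 0; Z[13]=0
i=14: i≥r, start 0; Z[14]=0
i=15: i≥r, start 0; Z[15]=1 scan→box=[15,16)
i=16: i≥r, start 0; Z[16]=4 scan→box=[16,20)
i=17: min(r-i=3, Z[1]=0)=0; Z[17]=0
i=18: min(r-i=2, Z[2]=2)=2; Z[18]=3 scan→box=[18,21)
i=19: min(r-i=2, Z[1]=0)=0; Z[19]=0
i=20: min(r-i=1, Z[2]=2)=1; Z[20]=1
i=21: i≥r, start 0; Z[21]=1 scan→box=[21,22)

[22, 0, 2, 0, 0, 0, 0, 2, 0, 0, 0, 0, 0, 0, 0, 1, 4, 0, 3, 0, 1, 1]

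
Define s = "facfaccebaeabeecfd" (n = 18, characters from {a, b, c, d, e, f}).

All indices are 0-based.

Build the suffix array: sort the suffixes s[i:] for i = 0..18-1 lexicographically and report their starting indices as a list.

[11, 4, 1, 9, 8, 12, 5, 6, 2, 15, 17, 10, 7, 14, 13, 3, 0, 16]

sorted suffixes:
  #0 SA[0]=11  'abeecfd'
  #1 SA[1]=4  'accebaeabeecfd'
  #2 SA[2]=1  'acfaccebaeabeecfd'
  #3 SA[3]=9  'aeabeecfd'
  #4 SA[4]=8  'baeabeecfd'
  #5 SA[5]=12  'beecfd'
  #6 SA[6]=5  'ccebaeabeecfd'
  #7 SA[7]=6  'cebaeabeecfd'
  #8 SA[8]=2  'cfaccebaeabeecfd'
  #9 SA[9]=15  'cfd'
  #10 SA[10]=17  'd'
  #11 SA[11]=10  'eabeecfd'
  #12 SA[12]=7  'ebaeabeecfd'
  #13 SA[13]=14  'ecfd'
  #14 SA[14]=13  'eecfd'
  #15 SA[15]=3  'faccebaeabeecfd'
  #16 SA[16]=0  'facfaccebaeabeecfd'
  #17 SA[17]=16  'fd'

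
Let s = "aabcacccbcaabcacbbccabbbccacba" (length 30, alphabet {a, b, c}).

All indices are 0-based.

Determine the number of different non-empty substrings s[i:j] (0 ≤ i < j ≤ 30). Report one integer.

rank | idx | suffix
   0 |  29 | a
   1 |  10 | aabcacbbccabbbccacba
   2 |   0 | aabcacccbcaabcacbbccabbbccacba
   3 |  20 | abbbccacba
   4 |  11 | abcacbbccabbbccacba
   5 |   1 | abcacccbcaabcacbbccabbbccacba
   6 |  26 | acba
   7 |  14 | acbbccabbbccacba
   8 |   4 | acccbcaabcacbbccabbbccacba
   9 |  28 | ba
  10 |  21 | bbbccacba
  11 |  16 | bbccabbbccacba
  12 |  22 | bbccacba
  13 |   8 | bcaabcacbbccabbbccacba
  14 |  12 | bcacbbccabbbccacba
  15 |   2 | bcacccbcaabcacbbccabbbccacba
  16 |  17 | bccabbbccacba
  17 |  23 | bccacba
  18 |   9 | caabcacbbccabbbccacba
  19 |  19 | cabbbccacba
  20 |  25 | cacba
  21 |  13 | cacbbccabbbccacba
  22 |   3 | cacccbcaabcacbbccabbbccacba
  23 |  27 | cba
  24 |  15 | cbbccabbbccacba
  25 |   7 | cbcaabcacbbccabbbccacba
  26 |  18 | ccabbbccacba
  27 |  24 | ccacba
  28 |   6 | ccbcaabcacbbccabbbccacba
  29 |   5 | cccbcaabcacbbccabbbccacba

SA = [29, 10, 0, 20, 11, 1, 26, 14, 4, 28, 21, 16, 22, 8, 12, 2, 17, 23, 9, 19, 25, 13, 3, 27, 15, 7, 18, 24, 6, 5]
rank  pair      lcp
   1  s[29:],s[10:]  1  'a'
   2  s[10:],s[0:]  6  'aabcac'
   3  s[0:],s[20:]  1  'a'
   4  s[20:],s[11:]  2  'ab'
   5  s[11:],s[1:]  5  'abcac'
   6  s[1:],s[26:]  1  'a'
   7  s[26:],s[14:]  3  'acb'
   8  s[14:],s[4:]  2  'ac'
   9  s[4:],s[28:]  0  ''
  10  s[28:],s[21:]  1  'b'
  11  s[21:],s[16:]  2  'bb'
  12  s[16:],s[22:]  5  'bbcca'
  13  s[22:],s[8:]  1  'b'
  14  s[8:],s[12:]  3  'bca'
  15  s[12:],s[2:]  4  'bcac'
  16  s[2:],s[17:]  2  'bc'
  17  s[17:],s[23:]  4  'bcca'
  18  s[23:],s[9:]  0  ''
  19  s[9:],s[19:]  2  'ca'
  20  s[19:],s[25:]  2  'ca'
  21  s[25:],s[13:]  4  'cacb'
  22  s[13:],s[3:]  3  'cac'
  23  s[3:],s[27:]  1  'c'
  24  s[27:],s[15:]  2  'cb'
  25  s[15:],s[7:]  2  'cb'
  26  s[7:],s[18:]  1  'c'
  27  s[18:],s[24:]  3  'cca'
  28  s[24:],s[6:]  2  'cc'
  29  s[6:],s[5:]  2  'cc'

n(n+1)/2 = 30·31/2 = 465
Σ LCP = 0 + 1 + 6 + 1 + 2 + 5 + 1 + 3 + 2 + 0 + 1 + 2 + 5 + 1 + 3 + 4 + 2 + 4 + 0 + 2 + 2 + 4 + 3 + 1 + 2 + 2 + 1 + 3 + 2 + 2 = 67
distinct = 465 − 67 = 398

398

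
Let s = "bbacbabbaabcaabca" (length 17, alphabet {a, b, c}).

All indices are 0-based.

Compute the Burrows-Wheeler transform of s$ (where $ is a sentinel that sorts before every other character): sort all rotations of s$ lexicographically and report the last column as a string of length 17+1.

accbbaabbcba$aabba

rank  rotation            last
    0  $bbacbabbaabcaabca  a
    1  a$bbacbabbaabcaabc  c
    2  aabca$bbacbabbaabc  c
    3  aabcaabca$bbacbabb  b
    4  abbaabcaabca$bbacb  b
    5  abca$bbacbabbaabca  a
    6  abcaabca$bbacbabba  a
    7  acbabbaabcaabca$bb  b
    8  baabcaabca$bbacbab  b
    9  babbaabcaabca$bbac  c
   10  bacbabbaabcaabca$b  b
   11  bbaabcaabca$bbacba  a
   12  bbacbabbaabcaabca$  $
   13  bca$bbacbabbaabcaa  a
   14  bcaabca$bbacbabbaa  a
   15  ca$bbacbabbaabcaab  b
   16  caabca$bbacbabbaab  b
   17  cbabbaabcaabca$bba  a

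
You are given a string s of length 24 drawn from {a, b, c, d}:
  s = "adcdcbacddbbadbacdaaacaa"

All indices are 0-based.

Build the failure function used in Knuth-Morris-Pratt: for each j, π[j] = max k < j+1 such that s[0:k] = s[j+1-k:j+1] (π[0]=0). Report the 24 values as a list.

[0, 0, 0, 0, 0, 0, 1, 0, 0, 0, 0, 0, 1, 2, 0, 1, 0, 0, 1, 1, 1, 0, 1, 1]

π[0] = 0
j=1 s[j]='d': π[1]=0 (border '')
j=2 s[j]='c': π[2]=0 (border '')
j=3 s[j]='d': π[3]=0 (border '')
j=4 s[j]='c': π[4]=0 (border '')
j=5 s[j]='b': π[5]=0 (border '')
j=6 s[j]='a': π[6]=1 (border 'a')
j=7 s[j]='c': k: 1→0; π[7]=0 (border '')
j=8 s[j]='d': π[8]=0 (border '')
j=9 s[j]='d': π[9]=0 (border '')
j=10 s[j]='b': π[10]=0 (border '')
j=11 s[j]='b': π[11]=0 (border '')
j=12 s[j]='a': π[12]=1 (border 'a')
j=13 s[j]='d': π[13]=2 (border 'ad')
j=14 s[j]='b': k: 2→0; π[14]=0 (border '')
j=15 s[j]='a': π[15]=1 (border 'a')
j=16 s[j]='c': k: 1→0; π[16]=0 (border '')
j=17 s[j]='d': π[17]=0 (border '')
j=18 s[j]='a': π[18]=1 (border 'a')
j=19 s[j]='a': k: 1→0; π[19]=1 (border 'a')
j=20 s[j]='a': k: 1→0; π[20]=1 (border 'a')
j=21 s[j]='c': k: 1→0; π[21]=0 (border '')
j=22 s[j]='a': π[22]=1 (border 'a')
j=23 s[j]='a': k: 1→0; π[23]=1 (border 'a')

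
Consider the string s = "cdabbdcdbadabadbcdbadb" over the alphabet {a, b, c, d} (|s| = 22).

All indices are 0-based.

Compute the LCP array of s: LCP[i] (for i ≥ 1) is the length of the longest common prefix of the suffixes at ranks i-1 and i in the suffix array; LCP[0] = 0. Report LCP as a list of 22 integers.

[0, 2, 1, 2, 3, 0, 1, 3, 4, 1, 1, 1, 0, 2, 5, 0, 3, 1, 2, 4, 2, 1]

rank→(start, suffix):
  0 → (11, 'abadbcdbadb')
  1 → (2, 'abbdcdbadabadbcdbadb')
  2 → (9, 'adabadbcdbadb')
  3 → (19, 'adb')
  4 → (13, 'adbcdbadb')
  5 → (21, 'b')
  6 → (8, 'badabadbcdbadb')
  7 → (18, 'badb')
  8 → (12, 'badbcdbadb')
  9 → (3, 'bbdcdbadabadbcdbadb')
  10 → (15, 'bcdbadb')
  11 → (4, 'bdcdbadabadbcdbadb')
  12 → (0, 'cdabbdcdbadabadbcdbadb')
  13 → (6, 'cdbadabadbcdbadb')
  14 → (16, 'cdbadb')
  15 → (10, 'dabadbcdbadb')
  16 → (1, 'dabbdcdbadabadbcdbadb')
  17 → (20, 'db')
  18 → (7, 'dbadabadbcdbadb')
  19 → (17, 'dbadb')
  20 → (14, 'dbcdbadb')
  21 → (5, 'dcdbadabadbcdbadb')

SA = [11, 2, 9, 19, 13, 21, 8, 18, 12, 3, 15, 4, 0, 6, 16, 10, 1, 20, 7, 17, 14, 5]
rank  pair      lcp
   1  s[11:],s[2:]  2  'ab'
   2  s[2:],s[9:]  1  'a'
   3  s[9:],s[19:]  2  'ad'
   4  s[19:],s[13:]  3  'adb'
   5  s[13:],s[21:]  0  ''
   6  s[21:],s[8:]  1  'b'
   7  s[8:],s[18:]  3  'bad'
   8  s[18:],s[12:]  4  'badb'
   9  s[12:],s[3:]  1  'b'
  10  s[3:],s[15:]  1  'b'
  11  s[15:],s[4:]  1  'b'
  12  s[4:],s[0:]  0  ''
  13  s[0:],s[6:]  2  'cd'
  14  s[6:],s[16:]  5  'cdbad'
  15  s[16:],s[10:]  0  ''
  16  s[10:],s[1:]  3  'dab'
  17  s[1:],s[20:]  1  'd'
  18  s[20:],s[7:]  2  'db'
  19  s[7:],s[17:]  4  'dbad'
  20  s[17:],s[14:]  2  'db'
  21  s[14:],s[5:]  1  'd'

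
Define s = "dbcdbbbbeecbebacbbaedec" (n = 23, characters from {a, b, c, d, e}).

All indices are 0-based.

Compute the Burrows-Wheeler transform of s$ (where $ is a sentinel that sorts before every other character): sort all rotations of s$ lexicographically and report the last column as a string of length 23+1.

rank  rotation                  last
    0  $dbcdbbbbeecbebacbbaedec  c
    1  acbbaedec$dbcdbbbbeecbeb  b
    2  aedec$dbcdbbbbeecbebacbb  b
    3  bacbbaedec$dbcdbbbbeecbe  e
    4  baedec$dbcdbbbbeecbebacb  b
    5  bbaedec$dbcdbbbbeecbebac  c
    6  bbbbeecbebacbbaedec$dbcd  d
    7  bbbeecbebacbbaedec$dbcdb  b
    8  bbeecbebacbbaedec$dbcdbb  b
    9  bcdbbbbeecbebacbbaedec$d  d
   10  bebacbbaedec$dbcdbbbbeec  c
   11  beecbebacbbaedec$dbcdbbb  b
   12  c$dbcdbbbbeecbebacbbaede  e
   13  cbbaedec$dbcdbbbbeecbeba  a
   14  cbebacbbaedec$dbcdbbbbee  e
   15  cdbbbbeecbebacbbaedec$db  b
   16  dbbbbeecbebacbbaedec$dbc  c
   17  dbcdbbbbeecbebacbbaedec$  $
   18  dec$dbcdbbbbeecbebacbbae  e
   19  ebacbbaedec$dbcdbbbbeecb  b
   20  ec$dbcdbbbbeecbebacbbaed  d
   21  ecbebacbbaedec$dbcdbbbbe  e
   22  edec$dbcdbbbbeecbebacbba  a
   23  eecbebacbbaedec$dbcdbbbb  b

cbbebcdbbdcbeaebc$ebdeab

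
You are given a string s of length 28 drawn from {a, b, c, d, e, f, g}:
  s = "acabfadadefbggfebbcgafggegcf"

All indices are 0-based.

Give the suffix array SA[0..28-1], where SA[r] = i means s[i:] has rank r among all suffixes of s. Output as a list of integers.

[2, 0, 5, 7, 20, 16, 17, 3, 11, 1, 26, 18, 6, 8, 15, 9, 24, 27, 4, 10, 14, 21, 19, 25, 23, 13, 22, 12]

rank | idx | suffix
   0 |   2 | abfadadefbggfebbcgafggegcf
   1 |   0 | acabfadadefbggfebbcgafggegcf
   2 |   5 | adadefbggfebbcgafggegcf
   3 |   7 | adefbggfebbcgafggegcf
   4 |  20 | afggegcf
   5 |  16 | bbcgafggegcf
   6 |  17 | bcgafggegcf
   7 |   3 | bfadadefbggfebbcgafggegcf
   8 |  11 | bggfebbcgafggegcf
   9 |   1 | cabfadadefbggfebbcgafggegcf
  10 |  26 | cf
  11 |  18 | cgafggegcf
  12 |   6 | dadefbggfebbcgafggegcf
  13 |   8 | defbggfebbcgafggegcf
  14 |  15 | ebbcgafggegcf
  15 |   9 | efbggfebbcgafggegcf
  16 |  24 | egcf
  17 |  27 | f
  18 |   4 | fadadefbggfebbcgafggegcf
  19 |  10 | fbggfebbcgafggegcf
  20 |  14 | febbcgafggegcf
  21 |  21 | fggegcf
  22 |  19 | gafggegcf
  23 |  25 | gcf
  24 |  23 | gegcf
  25 |  13 | gfebbcgafggegcf
  26 |  22 | ggegcf
  27 |  12 | ggfebbcgafggegcf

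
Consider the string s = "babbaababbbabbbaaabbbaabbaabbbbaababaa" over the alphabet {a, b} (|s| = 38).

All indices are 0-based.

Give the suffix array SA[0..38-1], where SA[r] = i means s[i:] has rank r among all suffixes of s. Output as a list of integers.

[37, 36, 15, 31, 4, 21, 16, 25, 34, 32, 5, 1, 22, 11, 17, 7, 26, 35, 14, 30, 3, 20, 24, 33, 0, 10, 6, 13, 29, 2, 19, 23, 9, 12, 28, 18, 8, 27]

sorted suffixes:
  #0 SA[0]=37  'a'
  #1 SA[1]=36  'aa'
  #2 SA[2]=15  'aaabbbaabbaabbbbaababaa'
  #3 SA[3]=31  'aababaa'
  #4 SA[4]=4  'aababbbabbbaaabbbaabbaabbbbaababaa'
  #5 SA[5]=21  'aabbaabbbbaababaa'
  #6 SA[6]=16  'aabbbaabbaabbbbaababaa'
  #7 SA[7]=25  'aabbbbaababaa'
  #8 SA[8]=34  'abaa'
  #9 SA[9]=32  'ababaa'
  #10 SA[10]=5  'ababbbabbbaaabbbaabbaabbbbaababaa'
  #11 SA[11]=1  'abbaababbbabbbaaabbbaabbaabbbbaababaa'
  #12 SA[12]=22  'abbaabbbbaababaa'
  #13 SA[13]=11  'abbbaaabbbaabbaabbbbaababaa'
  #14 SA[14]=17  'abbbaabbaabbbbaababaa'
  #15 SA[15]=7  'abbbabbbaaabbbaabbaabbbbaababaa'
  #16 SA[16]=26  'abbbbaababaa'
  #17 SA[17]=35  'baa'
  #18 SA[18]=14  'baaabbbaabbaabbbbaababaa'
  #19 SA[19]=30  'baababaa'
  #20 SA[20]=3  'baababbbabbbaaabbbaabbaabbbbaababaa'
  #21 SA[21]=20  'baabbaabbbbaababaa'
  #22 SA[22]=24  'baabbbbaababaa'
  #23 SA[23]=33  'babaa'
  #24 SA[24]=0  'babbaababbbabbbaaabbbaabbaabbbbaababaa'
  #25 SA[25]=10  'babbbaaabbbaabbaabbbbaababaa'
  #26 SA[26]=6  'babbbabbbaaabbbaabbaabbbbaababaa'
  #27 SA[27]=13  'bbaaabbbaabbaabbbbaababaa'
  #28 SA[28]=29  'bbaababaa'
  #29 SA[29]=2  'bbaababbbabbbaaabbbaabbaabbbbaababaa'
  #30 SA[30]=19  'bbaabbaabbbbaababaa'
  #31 SA[31]=23  'bbaabbbbaababaa'
  #32 SA[32]=9  'bbabbbaaabbbaabbaabbbbaababaa'
  #33 SA[33]=12  'bbbaaabbbaabbaabbbbaababaa'
  #34 SA[34]=28  'bbbaababaa'
  #35 SA[35]=18  'bbbaabbaabbbbaababaa'
  #36 SA[36]=8  'bbbabbbaaabbbaabbaabbbbaababaa'
  #37 SA[37]=27  'bbbbaababaa'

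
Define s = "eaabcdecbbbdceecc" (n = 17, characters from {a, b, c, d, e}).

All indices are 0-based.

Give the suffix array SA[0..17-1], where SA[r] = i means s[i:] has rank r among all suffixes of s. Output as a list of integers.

[1, 2, 8, 9, 3, 10, 16, 7, 15, 4, 12, 11, 5, 0, 6, 14, 13]

rank | idx | suffix
   0 |   1 | aabcdecbbbdceecc
   1 |   2 | abcdecbbbdceecc
   2 |   8 | bbbdceecc
   3 |   9 | bbdceecc
   4 |   3 | bcdecbbbdceecc
   5 |  10 | bdceecc
   6 |  16 | c
   7 |   7 | cbbbdceecc
   8 |  15 | cc
   9 |   4 | cdecbbbdceecc
  10 |  12 | ceecc
  11 |  11 | dceecc
  12 |   5 | decbbbdceecc
  13 |   0 | eaabcdecbbbdceecc
  14 |   6 | ecbbbdceecc
  15 |  14 | ecc
  16 |  13 | eecc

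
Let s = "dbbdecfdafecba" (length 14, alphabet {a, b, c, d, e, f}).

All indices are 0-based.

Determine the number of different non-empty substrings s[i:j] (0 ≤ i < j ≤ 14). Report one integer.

rank→(start, suffix):
  0 → (13, 'a')
  1 → (8, 'afecba')
  2 → (12, 'ba')
  3 → (1, 'bbdecfdafecba')
  4 → (2, 'bdecfdafecba')
  5 → (11, 'cba')
  6 → (5, 'cfdafecba')
  7 → (7, 'dafecba')
  8 → (0, 'dbbdecfdafecba')
  9 → (3, 'decfdafecba')
  10 → (10, 'ecba')
  11 → (4, 'ecfdafecba')
  12 → (6, 'fdafecba')
  13 → (9, 'fecba')

SA = [13, 8, 12, 1, 2, 11, 5, 7, 0, 3, 10, 4, 6, 9]
[i] adj suffixes → lcp
  [1] 13/8 → 1 ('a')
  [2] 8/12 → 0 ('')
  [3] 12/1 → 1 ('b')
  [4] 1/2 → 1 ('b')
  [5] 2/11 → 0 ('')
  [6] 11/5 → 1 ('c')
  [7] 5/7 → 0 ('')
  [8] 7/0 → 1 ('d')
  [9] 0/3 → 1 ('d')
  [10] 3/10 → 0 ('')
  [11] 10/4 → 2 ('ec')
  [12] 4/6 → 0 ('')
  [13] 6/9 → 1 ('f')

n(n+1)/2 = 14·15/2 = 105
Σ LCP = 0 + 1 + 0 + 1 + 1 + 0 + 1 + 0 + 1 + 1 + 0 + 2 + 0 + 1 = 9
distinct = 105 − 9 = 96

96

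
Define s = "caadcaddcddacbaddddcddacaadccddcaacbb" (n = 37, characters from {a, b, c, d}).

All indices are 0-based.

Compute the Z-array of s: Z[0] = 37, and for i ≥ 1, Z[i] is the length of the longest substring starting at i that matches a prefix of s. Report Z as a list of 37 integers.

Z[0]=37
i=1: i≥r, start 0; Z[1]=0
i=2: i≥r, start 0; Z[2]=0
i=3: i≥r, start 0; Z[3]=0
i=4: i≥r, start 0; Z[4]=2 grow→box=[4,6)
i=5: min(r-i=1, Z[1]=0)=0; Z[5]=0
i=6: i≥r, start 0; Z[6]=0
i=7: i≥r, start 0; Z[7]=0
i=8: i≥r, start 0; Z[8]=1 grow→box=[8,9)
i=9: i≥r, start 0; Z[9]=0
i=10: i≥r, start 0; Z[10]=0
i=11: i≥r, start 0; Z[11]=0
i=12: i≥r, start 0; Z[12]=1 grow→box=[12,13)
i=13: i≥r, start 0; Z[13]=0
i=14: i≥r, start 0; Z[14]=0
i=15: i≥r, start 0; Z[15]=0
i=16: i≥r, start 0; Z[16]=0
i=17: i≥r, start 0; Z[17]=0
i=18: i≥r, start 0; Z[18]=0
i=19: i≥r, start 0; Z[19]=1 grow→box=[19,20)
i=20: i≥r, start 0; Z[20]=0
i=21: i≥r, start 0; Z[21]=0
i=22: i≥r, start 0; Z[22]=0
i=23: i≥r, start 0; Z[23]=5 grow→box=[23,28)
i=24: min(r-i=4, Z[1]=0)=0; Z[24]=0
i=25: min(r-i=3, Z[2]=0)=0; Z[25]=0
i=26: min(r-i=2, Z[3]=0)=0; Z[26]=0
i=27: min(r-i=1, Z[4]=2)=1; Z[27]=1
i=28: i≥r, start 0; Z[28]=1 grow→box=[28,29)
i=29: i≥r, start 0; Z[29]=0
i=30: i≥r, start 0; Z[30]=0
i=31: i≥r, start 0; Z[31]=3 grow→box=[31,34)
i=32: min(r-i=2, Z[1]=0)=0; Z[32]=0
i=33: min(r-i=1, Z[2]=0)=0; Z[33]=0
i=34: i≥r, start 0; Z[34]=1 grow→box=[34,35)
i=35: i≥r, start 0; Z[35]=0
i=36: i≥r, start 0; Z[36]=0

[37, 0, 0, 0, 2, 0, 0, 0, 1, 0, 0, 0, 1, 0, 0, 0, 0, 0, 0, 1, 0, 0, 0, 5, 0, 0, 0, 1, 1, 0, 0, 3, 0, 0, 1, 0, 0]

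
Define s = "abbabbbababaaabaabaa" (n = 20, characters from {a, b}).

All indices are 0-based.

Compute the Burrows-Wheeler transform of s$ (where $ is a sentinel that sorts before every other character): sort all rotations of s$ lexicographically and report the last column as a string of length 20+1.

rank  rotation               last
    0  $abbabbbababaaabaabaa  a
    1  a$abbabbbababaaabaaba  a
    2  aa$abbabbbababaaabaab  b
    3  aaabaabaa$abbabbbabab  b
    4  aabaa$abbabbbababaaab  b
    5  aabaabaa$abbabbbababa  a
    6  abaa$abbabbbababaaaba  a
    7  abaaabaabaa$abbabbbab  b
    8  abaabaa$abbabbbababaa  a
    9  ababaaabaabaa$abbabbb  b
   10  abbabbbababaaabaabaa$  $
   11  abbbababaaabaabaa$abb  b
   12  baa$abbabbbababaaabaa  a
   13  baaabaabaa$abbabbbaba  a
   14  baabaa$abbabbbababaaa  a
   15  babaaabaabaa$abbabbba  a
   16  bababaaabaabaa$abbabb  b
   17  babbbababaaabaabaa$ab  b
   18  bbababaaabaabaa$abbab  b
   19  bbabbbababaaabaabaa$a  a
   20  bbbababaaabaabaa$abba  a

aabbbaabab$baaaabbbaa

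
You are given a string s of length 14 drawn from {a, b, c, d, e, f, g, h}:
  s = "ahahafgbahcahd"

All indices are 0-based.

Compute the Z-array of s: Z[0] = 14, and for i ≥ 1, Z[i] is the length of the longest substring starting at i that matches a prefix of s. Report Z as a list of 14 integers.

Z[0]=14
i=1: outside box; Z[1]=0
i=2: outside box; Z[2]=3 grow→box=[2,5)
i=3: min(r-i=2, Z[1]=0)=0; Z[3]=0
i=4: min(r-i=1, Z[2]=3)=1; Z[4]=1
i=5: outside box; Z[5]=0
i=6: outside box; Z[6]=0
i=7: outside box; Z[7]=0
i=8: outside box; Z[8]=2 grow→box=[8,10)
i=9: min(r-i=1, Z[1]=0)=0; Z[9]=0
i=10: outside box; Z[10]=0
i=11: outside box; Z[11]=2 grow→box=[11,13)
i=12: min(r-i=1, Z[1]=0)=0; Z[12]=0
i=13: outside box; Z[13]=0

[14, 0, 3, 0, 1, 0, 0, 0, 2, 0, 0, 2, 0, 0]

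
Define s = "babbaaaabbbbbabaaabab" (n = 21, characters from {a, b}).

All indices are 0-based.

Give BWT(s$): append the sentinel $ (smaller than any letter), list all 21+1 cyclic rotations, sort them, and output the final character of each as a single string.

bbbaaabbabaabaab$abbba

rank  rotation                last
    0  $babbaaaabbbbbabaaabab  b
    1  aaaabbbbbabaaabab$babb  b
    2  aaabab$babbaaaabbbbbab  b
    3  aaabbbbbabaaabab$babba  a
    4  aabab$babbaaaabbbbbaba  a
    5  aabbbbbabaaabab$babbaa  a
    6  ab$babbaaaabbbbbabaaab  b
    7  abaaabab$babbaaaabbbbb  b
    8  abab$babbaaaabbbbbabaa  a
    9  abbaaaabbbbbabaaabab$b  b
   10  abbbbbabaaabab$babbaaa  a
   11  b$babbaaaabbbbbabaaaba  a
   12  baaaabbbbbabaaabab$bab  b
   13  baaabab$babbaaaabbbbba  a
   14  bab$babbaaaabbbbbabaaa  a
   15  babaaabab$babbaaaabbbb  b
   16  babbaaaabbbbbabaaabab$  $
   17  bbaaaabbbbbabaaabab$ba  a
   18  bbabaaabab$babbaaaabbb  b
   19  bbbabaaabab$babbaaaabb  b
   20  bbbbabaaabab$babbaaaab  b
   21  bbbbbabaaabab$babbaaaa  a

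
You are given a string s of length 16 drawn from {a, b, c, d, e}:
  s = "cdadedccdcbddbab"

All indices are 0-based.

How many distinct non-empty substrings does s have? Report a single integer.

123

rank→(start, suffix):
  0 → (14, 'ab')
  1 → (2, 'adedccdcbddbab')
  2 → (15, 'b')
  3 → (13, 'bab')
  4 → (10, 'bddbab')
  5 → (9, 'cbddbab')
  6 → (6, 'ccdcbddbab')
  7 → (0, 'cdadedccdcbddbab')
  8 → (7, 'cdcbddbab')
  9 → (1, 'dadedccdcbddbab')
  10 → (12, 'dbab')
  11 → (8, 'dcbddbab')
  12 → (5, 'dccdcbddbab')
  13 → (11, 'ddbab')
  14 → (3, 'dedccdcbddbab')
  15 → (4, 'edccdcbddbab')

SA = [14, 2, 15, 13, 10, 9, 6, 0, 7, 1, 12, 8, 5, 11, 3, 4]
i: (SA[i-1],SA[i]) lcp shared
  1: (14,2) 1 'a'
  2: (2,15) 0 ''
  3: (15,13) 1 'b'
  4: (13,10) 1 'b'
  5: (10,9) 0 ''
  6: (9,6) 1 'c'
  7: (6,0) 1 'c'
  8: (0,7) 2 'cd'
  9: (7,1) 0 ''
  10: (1,12) 1 'd'
  11: (12,8) 1 'd'
  12: (8,5) 2 'dc'
  13: (5,11) 1 'd'
  14: (11,3) 1 'd'
  15: (3,4) 0 ''

n(n+1)/2 = 16·17/2 = 136
Σ LCP = 0 + 1 + 0 + 1 + 1 + 0 + 1 + 1 + 2 + 0 + 1 + 1 + 2 + 1 + 1 + 0 = 13
distinct = 136 − 13 = 123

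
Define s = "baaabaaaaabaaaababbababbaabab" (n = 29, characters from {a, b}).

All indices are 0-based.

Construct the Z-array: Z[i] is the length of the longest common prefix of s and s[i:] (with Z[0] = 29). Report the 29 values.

Z[0]=29
i=1: i≥r, start 0; Z[1]=0
i=2: i≥r, start 0; Z[2]=0
i=3: i≥r, start 0; Z[3]=0
i=4: i≥r, start 0; Z[4]=4 extend→box=[4,8)
i=5: min(r-i=3, Z[1]=0)=0; Z[5]=0
i=6: min(r-i=2, Z[2]=0)=0; Z[6]=0
i=7: min(r-i=1, Z[3]=0)=0; Z[7]=0
i=8: i≥r, start 0; Z[8]=0
i=9: i≥r, start 0; Z[9]=0
i=10: i≥r, start 0; Z[10]=4 extend→box=[10,14)
i=11: min(r-i=3, Z[1]=0)=0; Z[11]=0
i=12: min(r-i=2, Z[2]=0)=0; Z[12]=0
i=13: min(r-i=1, Z[3]=0)=0; Z[13]=0
i=14: i≥r, start 0; Z[14]=0
i=15: i≥r, start 0; Z[15]=2 extend→box=[15,17)
i=16: min(r-i=1, Z[1]=0)=0; Z[16]=0
i=17: i≥r, start 0; Z[17]=1 extend→box=[17,18)
i=18: i≥r, start 0; Z[18]=2 extend→box=[18,20)
i=19: min(r-i=1, Z[1]=0)=0; Z[19]=0
i=20: i≥r, start 0; Z[20]=2 extend→box=[20,22)
i=21: min(r-i=1, Z[1]=0)=0; Z[21]=0
i=22: i≥r, start 0; Z[22]=1 extend→box=[22,23)
i=23: i≥r, start 0; Z[23]=3 extend→box=[23,26)
i=24: min(r-i=2, Z[1]=0)=0; Z[24]=0
i=25: min(r-i=1, Z[2]=0)=0; Z[25]=0
i=26: i≥r, start 0; Z[26]=2 extend→box=[26,28)
i=27: min(r-i=1, Z[1]=0)=0; Z[27]=0
i=28: i≥r, start 0; Z[28]=1 extend→box=[28,29)

[29, 0, 0, 0, 4, 0, 0, 0, 0, 0, 4, 0, 0, 0, 0, 2, 0, 1, 2, 0, 2, 0, 1, 3, 0, 0, 2, 0, 1]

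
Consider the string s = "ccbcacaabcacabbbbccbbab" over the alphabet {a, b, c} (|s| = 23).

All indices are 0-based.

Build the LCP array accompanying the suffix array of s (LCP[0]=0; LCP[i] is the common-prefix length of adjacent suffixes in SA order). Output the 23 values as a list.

[0, 1, 2, 2, 1, 3, 0, 1, 1, 2, 3, 2, 1, 5, 2, 0, 2, 2, 4, 1, 2, 1, 3]

sorted suffixes:
  #0 SA[0]=6  'aabcacabbbbccbbab'
  #1 SA[1]=21  'ab'
  #2 SA[2]=12  'abbbbccbbab'
  #3 SA[3]=7  'abcacabbbbccbbab'
  #4 SA[4]=4  'acaabcacabbbbccbbab'
  #5 SA[5]=10  'acabbbbccbbab'
  #6 SA[6]=22  'b'
  #7 SA[7]=20  'bab'
  #8 SA[8]=19  'bbab'
  #9 SA[9]=13  'bbbbccbbab'
  #10 SA[10]=14  'bbbccbbab'
  #11 SA[11]=15  'bbccbbab'
  #12 SA[12]=2  'bcacaabcacabbbbccbbab'
  #13 SA[13]=8  'bcacabbbbccbbab'
  #14 SA[14]=16  'bccbbab'
  #15 SA[15]=5  'caabcacabbbbccbbab'
  #16 SA[16]=11  'cabbbbccbbab'
  #17 SA[17]=3  'cacaabcacabbbbccbbab'
  #18 SA[18]=9  'cacabbbbccbbab'
  #19 SA[19]=18  'cbbab'
  #20 SA[20]=1  'cbcacaabcacabbbbccbbab'
  #21 SA[21]=17  'ccbbab'
  #22 SA[22]=0  'ccbcacaabcacabbbbccbbab'

SA = [6, 21, 12, 7, 4, 10, 22, 20, 19, 13, 14, 15, 2, 8, 16, 5, 11, 3, 9, 18, 1, 17, 0]
[i] adj suffixes → lcp
  [1] 6/21 → 1 ('a')
  [2] 21/12 → 2 ('ab')
  [3] 12/7 → 2 ('ab')
  [4] 7/4 → 1 ('a')
  [5] 4/10 → 3 ('aca')
  [6] 10/22 → 0 ('')
  [7] 22/20 → 1 ('b')
  [8] 20/19 → 1 ('b')
  [9] 19/13 → 2 ('bb')
  [10] 13/14 → 3 ('bbb')
  [11] 14/15 → 2 ('bb')
  [12] 15/2 → 1 ('b')
  [13] 2/8 → 5 ('bcaca')
  [14] 8/16 → 2 ('bc')
  [15] 16/5 → 0 ('')
  [16] 5/11 → 2 ('ca')
  [17] 11/3 → 2 ('ca')
  [18] 3/9 → 4 ('caca')
  [19] 9/18 → 1 ('c')
  [20] 18/1 → 2 ('cb')
  [21] 1/17 → 1 ('c')
  [22] 17/0 → 3 ('ccb')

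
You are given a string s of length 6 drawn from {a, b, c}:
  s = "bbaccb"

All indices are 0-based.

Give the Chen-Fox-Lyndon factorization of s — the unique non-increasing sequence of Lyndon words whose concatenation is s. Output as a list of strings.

["b", "b", "accb"]

emit factor 1: 'b' (i=0, period=1)
emit factor 2: 'b' (i=1, period=1)
emit factor 3: 'accb' (i=2, period=4)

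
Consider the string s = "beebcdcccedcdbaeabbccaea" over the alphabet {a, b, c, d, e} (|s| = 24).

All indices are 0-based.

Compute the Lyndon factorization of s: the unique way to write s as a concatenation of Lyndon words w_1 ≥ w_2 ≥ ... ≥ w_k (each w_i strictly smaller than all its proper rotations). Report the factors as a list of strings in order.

emit factor 1: 'bee' (i=0, period=3)
emit factor 2: 'bcdcccedcd' (i=3, period=10)
emit factor 3: 'b' (i=13, period=1)
emit factor 4: 'ae' (i=14, period=2)
emit factor 5: 'abbccae' (i=16, period=7)
emit factor 6: 'a' (i=23, period=1)

["bee", "bcdcccedcd", "b", "ae", "abbccae", "a"]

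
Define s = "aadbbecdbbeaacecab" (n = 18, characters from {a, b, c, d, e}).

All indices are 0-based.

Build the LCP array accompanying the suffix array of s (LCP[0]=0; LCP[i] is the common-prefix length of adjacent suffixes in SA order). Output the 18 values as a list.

[0, 2, 1, 1, 1, 0, 1, 3, 1, 2, 0, 1, 1, 0, 4, 0, 1, 2]

rank | idx | suffix
   0 |  11 | aacecab
   1 |   0 | aadbbecdbbeaacecab
   2 |  16 | ab
   3 |  12 | acecab
   4 |   1 | adbbecdbbeaacecab
   5 |  17 | b
   6 |   8 | bbeaacecab
   7 |   3 | bbecdbbeaacecab
   8 |   9 | beaacecab
   9 |   4 | becdbbeaacecab
  10 |  15 | cab
  11 |   6 | cdbbeaacecab
  12 |  13 | cecab
  13 |   7 | dbbeaacecab
  14 |   2 | dbbecdbbeaacecab
  15 |  10 | eaacecab
  16 |  14 | ecab
  17 |   5 | ecdbbeaacecab

SA = [11, 0, 16, 12, 1, 17, 8, 3, 9, 4, 15, 6, 13, 7, 2, 10, 14, 5]
[i] adj suffixes → lcp
  [1] 11/0 → 2 ('aa')
  [2] 0/16 → 1 ('a')
  [3] 16/12 → 1 ('a')
  [4] 12/1 → 1 ('a')
  [5] 1/17 → 0 ('')
  [6] 17/8 → 1 ('b')
  [7] 8/3 → 3 ('bbe')
  [8] 3/9 → 1 ('b')
  [9] 9/4 → 2 ('be')
  [10] 4/15 → 0 ('')
  [11] 15/6 → 1 ('c')
  [12] 6/13 → 1 ('c')
  [13] 13/7 → 0 ('')
  [14] 7/2 → 4 ('dbbe')
  [15] 2/10 → 0 ('')
  [16] 10/14 → 1 ('e')
  [17] 14/5 → 2 ('ec')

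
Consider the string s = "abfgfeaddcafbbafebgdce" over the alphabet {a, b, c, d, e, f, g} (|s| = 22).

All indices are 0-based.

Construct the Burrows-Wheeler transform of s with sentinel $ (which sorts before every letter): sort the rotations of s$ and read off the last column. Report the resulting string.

rank  rotation                 last
    0  $abfgfeaddcafbbafebgdce  e
    1  abfgfeaddcafbbafebgdce$  $
    2  addcafbbafebgdce$abfgfe  e
    3  afbbafebgdce$abfgfeaddc  c
    4  afebgdce$abfgfeaddcafbb  b
    5  bafebgdce$abfgfeaddcafb  b
    6  bbafebgdce$abfgfeaddcaf  f
    7  bfgfeaddcafbbafebgdce$a  a
    8  bgdce$abfgfeaddcafbbafe  e
    9  cafbbafebgdce$abfgfeadd  d
   10  ce$abfgfeaddcafbbafebgd  d
   11  dcafbbafebgdce$abfgfead  d
   12  dce$abfgfeaddcafbbafebg  g
   13  ddcafbbafebgdce$abfgfea  a
   14  e$abfgfeaddcafbbafebgdc  c
   15  eaddcafbbafebgdce$abfgf  f
   16  ebgdce$abfgfeaddcafbbaf  f
   17  fbbafebgdce$abfgfeaddca  a
   18  feaddcafbbafebgdce$abfg  g
   19  febgdce$abfgfeaddcafbba  a
   20  fgfeaddcafbbafebgdce$ab  b
   21  gdce$abfgfeaddcafbbafeb  b
   22  gfeaddcafbbafebgdce$abf  f

e$ecbbfaedddgacffagabbf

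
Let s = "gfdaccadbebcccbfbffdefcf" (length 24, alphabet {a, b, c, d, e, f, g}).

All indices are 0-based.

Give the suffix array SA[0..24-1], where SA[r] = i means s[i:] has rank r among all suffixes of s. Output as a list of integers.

[3, 6, 10, 8, 14, 16, 5, 13, 4, 12, 11, 22, 2, 7, 19, 9, 20, 23, 15, 21, 1, 18, 17, 0]

rank→(start, suffix):
  0 → (3, 'accadbebcccbfbffdefcf')
  1 → (6, 'adbebcccbfbffdefcf')
  2 → (10, 'bcccbfbffdefcf')
  3 → (8, 'bebcccbfbffdefcf')
  4 → (14, 'bfbffdefcf')
  5 → (16, 'bffdefcf')
  6 → (5, 'cadbebcccbfbffdefcf')
  7 → (13, 'cbfbffdefcf')
  8 → (4, 'ccadbebcccbfbffdefcf')
  9 → (12, 'ccbfbffdefcf')
  10 → (11, 'cccbfbffdefcf')
  11 → (22, 'cf')
  12 → (2, 'daccadbebcccbfbffdefcf')
  13 → (7, 'dbebcccbfbffdefcf')
  14 → (19, 'defcf')
  15 → (9, 'ebcccbfbffdefcf')
  16 → (20, 'efcf')
  17 → (23, 'f')
  18 → (15, 'fbffdefcf')
  19 → (21, 'fcf')
  20 → (1, 'fdaccadbebcccbfbffdefcf')
  21 → (18, 'fdefcf')
  22 → (17, 'ffdefcf')
  23 → (0, 'gfdaccadbebcccbfbffdefcf')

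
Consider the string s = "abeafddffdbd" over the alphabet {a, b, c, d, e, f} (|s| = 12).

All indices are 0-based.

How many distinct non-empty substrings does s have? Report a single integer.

70

sorted suffixes:
  #0 SA[0]=0  'abeafddffdbd'
  #1 SA[1]=3  'afddffdbd'
  #2 SA[2]=10  'bd'
  #3 SA[3]=1  'beafddffdbd'
  #4 SA[4]=11  'd'
  #5 SA[5]=9  'dbd'
  #6 SA[6]=5  'ddffdbd'
  #7 SA[7]=6  'dffdbd'
  #8 SA[8]=2  'eafddffdbd'
  #9 SA[9]=8  'fdbd'
  #10 SA[10]=4  'fddffdbd'
  #11 SA[11]=7  'ffdbd'

SA = [0, 3, 10, 1, 11, 9, 5, 6, 2, 8, 4, 7]
[i] adj suffixes → lcp
  [1] 0/3 → 1 ('a')
  [2] 3/10 → 0 ('')
  [3] 10/1 → 1 ('b')
  [4] 1/11 → 0 ('')
  [5] 11/9 → 1 ('d')
  [6] 9/5 → 1 ('d')
  [7] 5/6 → 1 ('d')
  [8] 6/2 → 0 ('')
  [9] 2/8 → 0 ('')
  [10] 8/4 → 2 ('fd')
  [11] 4/7 → 1 ('f')

n(n+1)/2 = 12·13/2 = 78
Σ LCP = 0 + 1 + 0 + 1 + 0 + 1 + 1 + 1 + 0 + 0 + 2 + 1 = 8
distinct = 78 − 8 = 70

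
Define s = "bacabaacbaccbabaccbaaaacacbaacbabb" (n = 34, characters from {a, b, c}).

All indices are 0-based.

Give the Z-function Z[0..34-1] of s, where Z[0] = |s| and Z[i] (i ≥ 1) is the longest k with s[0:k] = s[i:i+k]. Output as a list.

[34, 0, 0, 0, 2, 0, 0, 0, 3, 0, 0, 0, 2, 0, 3, 0, 0, 0, 2, 0, 0, 0, 0, 0, 0, 0, 2, 0, 0, 0, 2, 0, 1, 1]

Z[0]=34
i=1: fresh scan; Z[1]=0
i=2: fresh scan; Z[2]=0
i=3: fresh scan; Z[3]=0
i=4: fresh scan; Z[4]=2 scan→box=[4,6)
i=5: min(r-i=1, Z[1]=0)=0; Z[5]=0
i=6: fresh scan; Z[6]=0
i=7: fresh scan; Z[7]=0
i=8: fresh scan; Z[8]=3 scan→box=[8,11)
i=9: min(r-i=2, Z[1]=0)=0; Z[9]=0
i=10: min(r-i=1, Z[2]=0)=0; Z[10]=0
i=11: fresh scan; Z[11]=0
i=12: fresh scan; Z[12]=2 scan→box=[12,14)
i=13: min(r-i=1, Z[1]=0)=0; Z[13]=0
i=14: fresh scan; Z[14]=3 scan→box=[14,17)
i=15: min(r-i=2, Z[1]=0)=0; Z[15]=0
i=16: min(r-i=1, Z[2]=0)=0; Z[16]=0
i=17: fresh scan; Z[17]=0
i=18: fresh scan; Z[18]=2 scan→box=[18,20)
i=19: min(r-i=1, Z[1]=0)=0; Z[19]=0
i=20: fresh scan; Z[20]=0
i=21: fresh scan; Z[21]=0
i=22: fresh scan; Z[22]=0
i=23: fresh scan; Z[23]=0
i=24: fresh scan; Z[24]=0
i=25: fresh scan; Z[25]=0
i=26: fresh scan; Z[26]=2 scan→box=[26,28)
i=27: min(r-i=1, Z[1]=0)=0; Z[27]=0
i=28: fresh scan; Z[28]=0
i=29: fresh scan; Z[29]=0
i=30: fresh scan; Z[30]=2 scan→box=[30,32)
i=31: min(r-i=1, Z[1]=0)=0; Z[31]=0
i=32: fresh scan; Z[32]=1 scan→box=[32,33)
i=33: fresh scan; Z[33]=1 scan→box=[33,34)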